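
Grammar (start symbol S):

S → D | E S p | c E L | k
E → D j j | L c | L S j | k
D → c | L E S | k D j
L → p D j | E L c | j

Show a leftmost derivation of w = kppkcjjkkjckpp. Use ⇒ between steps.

S ⇒ ESp   [S → E S p]
ESp ⇒ kSp   [E → k]
kSp ⇒ kESpp   [S → E S p]
kESpp ⇒ kLcSpp   [E → L c]
kLcSpp ⇒ kpDjcSpp   [L → p D j]
kpDjcSpp ⇒ kpLESjcSpp   [D → L E S]
kpLESjcSpp ⇒ kppDjESjcSpp   [L → p D j]
kppDjESjcSpp ⇒ kppkDjjESjcSpp   [D → k D j]
kppkDjjESjcSpp ⇒ kppkcjjESjcSpp   [D → c]
kppkcjjESjcSpp ⇒ kppkcjjkSjcSpp   [E → k]
kppkcjjkSjcSpp ⇒ kppkcjjkkjcSpp   [S → k]
kppkcjjkkjcSpp ⇒ kppkcjjkkjckpp   [S → k]

S⇒ESp⇒kSp⇒kESpp⇒kLcSpp⇒kpDjcSpp⇒kpLESjcSpp⇒kppDjESjcSpp⇒kppkDjjESjcSpp⇒kppkcjjESjcSpp⇒kppkcjjkSjcSpp⇒kppkcjjkkjcSpp⇒kppkcjjkkjckpp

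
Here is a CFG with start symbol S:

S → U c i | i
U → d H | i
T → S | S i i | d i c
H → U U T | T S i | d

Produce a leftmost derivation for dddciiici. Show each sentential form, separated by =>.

S => Uci => dHci => dTSici => dSSici => dUciSici => ddHciSici => dddciSici => dddciiici

S => Uci   [S → U c i]
Uci => dHci   [U → d H]
dHci => dTSici   [H → T S i]
dTSici => dSSici   [T → S]
dSSici => dUciSici   [S → U c i]
dUciSici => ddHciSici   [U → d H]
ddHciSici => dddciSici   [H → d]
dddciSici => dddciiici   [S → i]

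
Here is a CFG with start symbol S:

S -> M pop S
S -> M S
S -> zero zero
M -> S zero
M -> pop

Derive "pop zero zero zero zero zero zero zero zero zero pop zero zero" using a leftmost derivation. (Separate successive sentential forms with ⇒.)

S ⇒ M S   [S -> M S]
M S ⇒ pop S   [M -> pop]
pop S ⇒ pop M pop S   [S -> M pop S]
pop M pop S ⇒ pop S zero pop S   [M -> S zero]
pop S zero pop S ⇒ pop M S zero pop S   [S -> M S]
pop M S zero pop S ⇒ pop S zero S zero pop S   [M -> S zero]
pop S zero S zero pop S ⇒ pop M S zero S zero pop S   [S -> M S]
pop M S zero S zero pop S ⇒ pop S zero S zero S zero pop S   [M -> S zero]
pop S zero S zero S zero pop S ⇒ pop zero zero zero S zero S zero pop S   [S -> zero zero]
pop zero zero zero S zero S zero pop S ⇒ pop zero zero zero zero zero zero S zero pop S   [S -> zero zero]
pop zero zero zero zero zero zero S zero pop S ⇒ pop zero zero zero zero zero zero zero zero zero pop S   [S -> zero zero]
pop zero zero zero zero zero zero zero zero zero pop S ⇒ pop zero zero zero zero zero zero zero zero zero pop zero zero   [S -> zero zero]

S ⇒ M S ⇒ pop S ⇒ pop M pop S ⇒ pop S zero pop S ⇒ pop M S zero pop S ⇒ pop S zero S zero pop S ⇒ pop M S zero S zero pop S ⇒ pop S zero S zero S zero pop S ⇒ pop zero zero zero S zero S zero pop S ⇒ pop zero zero zero zero zero zero S zero pop S ⇒ pop zero zero zero zero zero zero zero zero zero pop S ⇒ pop zero zero zero zero zero zero zero zero zero pop zero zero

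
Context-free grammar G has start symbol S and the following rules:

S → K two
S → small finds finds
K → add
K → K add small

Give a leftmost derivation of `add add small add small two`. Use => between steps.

S => K two => K add small two => K add small add small two => add add small add small two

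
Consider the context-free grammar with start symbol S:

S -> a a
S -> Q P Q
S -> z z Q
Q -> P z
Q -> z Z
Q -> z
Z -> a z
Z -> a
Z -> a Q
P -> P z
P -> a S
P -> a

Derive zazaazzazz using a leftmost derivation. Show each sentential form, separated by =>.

S => QPQ => zPQ => zaSQ => zaQPQQ => zazZPQQ => zazaQPQQ => zazaPzPQQ => zazaPzzPQQ => zazaazzPQQ => zazaazzaQQ => zazaazzazQ => zazaazzazz

S => QPQ   [S -> Q P Q]
QPQ => zPQ   [Q -> z]
zPQ => zaSQ   [P -> a S]
zaSQ => zaQPQQ   [S -> Q P Q]
zaQPQQ => zazZPQQ   [Q -> z Z]
zazZPQQ => zazaQPQQ   [Z -> a Q]
zazaQPQQ => zazaPzPQQ   [Q -> P z]
zazaPzPQQ => zazaPzzPQQ   [P -> P z]
zazaPzzPQQ => zazaazzPQQ   [P -> a]
zazaazzPQQ => zazaazzaQQ   [P -> a]
zazaazzaQQ => zazaazzazQ   [Q -> z]
zazaazzazQ => zazaazzazz   [Q -> z]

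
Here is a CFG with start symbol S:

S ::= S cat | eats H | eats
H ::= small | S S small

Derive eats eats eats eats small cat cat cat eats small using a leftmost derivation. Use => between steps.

S => eats H   [S ::= eats H]
eats H => eats S S small   [H ::= S S small]
eats S S small => eats S cat S small   [S ::= S cat]
eats S cat S small => eats S cat cat S small   [S ::= S cat]
eats S cat cat S small => eats S cat cat cat S small   [S ::= S cat]
eats S cat cat cat S small => eats eats H cat cat cat S small   [S ::= eats H]
eats eats H cat cat cat S small => eats eats S S small cat cat cat S small   [H ::= S S small]
eats eats S S small cat cat cat S small => eats eats eats S small cat cat cat S small   [S ::= eats]
eats eats eats S small cat cat cat S small => eats eats eats eats small cat cat cat S small   [S ::= eats]
eats eats eats eats small cat cat cat S small => eats eats eats eats small cat cat cat eats small   [S ::= eats]

S => eats H => eats S S small => eats S cat S small => eats S cat cat S small => eats S cat cat cat S small => eats eats H cat cat cat S small => eats eats S S small cat cat cat S small => eats eats eats S small cat cat cat S small => eats eats eats eats small cat cat cat S small => eats eats eats eats small cat cat cat eats small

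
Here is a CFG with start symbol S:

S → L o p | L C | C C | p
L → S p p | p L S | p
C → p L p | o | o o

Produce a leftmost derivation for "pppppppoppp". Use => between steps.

S => CC => pLpC => pppC => ppppLp => ppppSppp => ppppCCppp => pppppLpCppp => pppppppCppp => pppppppoppp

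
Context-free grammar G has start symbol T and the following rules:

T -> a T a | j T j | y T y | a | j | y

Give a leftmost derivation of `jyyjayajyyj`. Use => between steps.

T => jTj   [T -> j T j]
jTj => jyTyj   [T -> y T y]
jyTyj => jyyTyyj   [T -> y T y]
jyyTyyj => jyyjTjyyj   [T -> j T j]
jyyjTjyyj => jyyjaTajyyj   [T -> a T a]
jyyjaTajyyj => jyyjayajyyj   [T -> y]

T=>jTj=>jyTyj=>jyyTyyj=>jyyjTjyyj=>jyyjaTajyyj=>jyyjayajyyj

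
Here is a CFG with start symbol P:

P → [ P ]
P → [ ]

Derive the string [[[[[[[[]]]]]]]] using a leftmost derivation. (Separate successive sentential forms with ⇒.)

P⇒[P]⇒[[P]]⇒[[[P]]]⇒[[[[P]]]]⇒[[[[[P]]]]]⇒[[[[[[P]]]]]]⇒[[[[[[[P]]]]]]]⇒[[[[[[[[]]]]]]]]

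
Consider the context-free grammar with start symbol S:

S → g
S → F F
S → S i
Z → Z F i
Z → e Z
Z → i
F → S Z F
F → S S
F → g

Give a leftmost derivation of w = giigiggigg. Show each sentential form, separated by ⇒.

S ⇒ FF   [S → F F]
FF ⇒ SZFF   [F → S Z F]
SZFF ⇒ FFZFF   [S → F F]
FFZFF ⇒ SZFFZFF   [F → S Z F]
SZFFZFF ⇒ SiZFFZFF   [S → S i]
SiZFFZFF ⇒ giZFFZFF   [S → g]
giZFFZFF ⇒ giZFiFFZFF   [Z → Z F i]
giZFiFFZFF ⇒ giiFiFFZFF   [Z → i]
giiFiFFZFF ⇒ giigiFFZFF   [F → g]
giigiFFZFF ⇒ giigigFZFF   [F → g]
giigigFZFF ⇒ giigiggZFF   [F → g]
giigiggZFF ⇒ giigiggiFF   [Z → i]
giigiggiFF ⇒ giigiggigF   [F → g]
giigiggigF ⇒ giigiggigg   [F → g]

S⇒FF⇒SZFF⇒FFZFF⇒SZFFZFF⇒SiZFFZFF⇒giZFFZFF⇒giZFiFFZFF⇒giiFiFFZFF⇒giigiFFZFF⇒giigigFZFF⇒giigiggZFF⇒giigiggiFF⇒giigiggigF⇒giigiggigg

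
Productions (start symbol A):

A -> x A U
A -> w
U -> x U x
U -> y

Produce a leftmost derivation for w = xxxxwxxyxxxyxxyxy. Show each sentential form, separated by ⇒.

A ⇒ xAU   [A -> x A U]
xAU ⇒ xxAUU   [A -> x A U]
xxAUU ⇒ xxxAUUU   [A -> x A U]
xxxAUUU ⇒ xxxxAUUUU   [A -> x A U]
xxxxAUUUU ⇒ xxxxwUUUU   [A -> w]
xxxxwUUUU ⇒ xxxxwxUxUUU   [U -> x U x]
xxxxwxUxUUU ⇒ xxxxwxxUxxUUU   [U -> x U x]
xxxxwxxUxxUUU ⇒ xxxxwxxyxxUUU   [U -> y]
xxxxwxxyxxUUU ⇒ xxxxwxxyxxxUxUU   [U -> x U x]
xxxxwxxyxxxUxUU ⇒ xxxxwxxyxxxyxUU   [U -> y]
xxxxwxxyxxxyxUU ⇒ xxxxwxxyxxxyxxUxU   [U -> x U x]
xxxxwxxyxxxyxxUxU ⇒ xxxxwxxyxxxyxxyxU   [U -> y]
xxxxwxxyxxxyxxyxU ⇒ xxxxwxxyxxxyxxyxy   [U -> y]

A ⇒ xAU ⇒ xxAUU ⇒ xxxAUUU ⇒ xxxxAUUUU ⇒ xxxxwUUUU ⇒ xxxxwxUxUUU ⇒ xxxxwxxUxxUUU ⇒ xxxxwxxyxxUUU ⇒ xxxxwxxyxxxUxUU ⇒ xxxxwxxyxxxyxUU ⇒ xxxxwxxyxxxyxxUxU ⇒ xxxxwxxyxxxyxxyxU ⇒ xxxxwxxyxxxyxxyxy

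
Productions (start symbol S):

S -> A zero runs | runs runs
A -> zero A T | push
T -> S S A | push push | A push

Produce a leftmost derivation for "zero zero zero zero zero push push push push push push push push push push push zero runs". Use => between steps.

S => A zero runs   [S -> A zero runs]
A zero runs => zero A T zero runs   [A -> zero A T]
zero A T zero runs => zero zero A T T zero runs   [A -> zero A T]
zero zero A T T zero runs => zero zero zero A T T T zero runs   [A -> zero A T]
zero zero zero A T T T zero runs => zero zero zero zero A T T T T zero runs   [A -> zero A T]
zero zero zero zero A T T T T zero runs => zero zero zero zero zero A T T T T T zero runs   [A -> zero A T]
zero zero zero zero zero A T T T T T zero runs => zero zero zero zero zero push T T T T T zero runs   [A -> push]
zero zero zero zero zero push T T T T T zero runs => zero zero zero zero zero push push push T T T T zero runs   [T -> push push]
zero zero zero zero zero push push push T T T T zero runs => zero zero zero zero zero push push push push push T T T zero runs   [T -> push push]
zero zero zero zero zero push push push push push T T T zero runs => zero zero zero zero zero push push push push push push push T T zero runs   [T -> push push]
zero zero zero zero zero push push push push push push push T T zero runs => zero zero zero zero zero push push push push push push push push push T zero runs   [T -> push push]
zero zero zero zero zero push push push push push push push push push T zero runs => zero zero zero zero zero push push push push push push push push push push push zero runs   [T -> push push]

S => A zero runs => zero A T zero runs => zero zero A T T zero runs => zero zero zero A T T T zero runs => zero zero zero zero A T T T T zero runs => zero zero zero zero zero A T T T T T zero runs => zero zero zero zero zero push T T T T T zero runs => zero zero zero zero zero push push push T T T T zero runs => zero zero zero zero zero push push push push push T T T zero runs => zero zero zero zero zero push push push push push push push T T zero runs => zero zero zero zero zero push push push push push push push push push T zero runs => zero zero zero zero zero push push push push push push push push push push push zero runs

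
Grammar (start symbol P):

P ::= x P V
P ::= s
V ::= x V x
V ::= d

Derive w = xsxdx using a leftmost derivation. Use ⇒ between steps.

P ⇒ xPV   [P ::= x P V]
xPV ⇒ xsV   [P ::= s]
xsV ⇒ xsxVx   [V ::= x V x]
xsxVx ⇒ xsxdx   [V ::= d]

P⇒xPV⇒xsV⇒xsxVx⇒xsxdx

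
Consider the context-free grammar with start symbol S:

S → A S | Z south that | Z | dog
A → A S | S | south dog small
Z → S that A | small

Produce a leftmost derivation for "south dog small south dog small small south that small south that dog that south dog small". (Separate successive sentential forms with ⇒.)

S ⇒ Z   [S → Z]
Z ⇒ S that A   [Z → S that A]
S that A ⇒ A S that A   [S → A S]
A S that A ⇒ A S S that A   [A → A S]
A S S that A ⇒ A S S S that A   [A → A S]
A S S S that A ⇒ south dog small S S S that A   [A → south dog small]
south dog small S S S that A ⇒ south dog small A S S S that A   [S → A S]
south dog small A S S S that A ⇒ south dog small south dog small S S S that A   [A → south dog small]
south dog small south dog small S S S that A ⇒ south dog small south dog small Z south that S S that A   [S → Z south that]
south dog small south dog small Z south that S S that A ⇒ south dog small south dog small small south that S S that A   [Z → small]
south dog small south dog small small south that S S that A ⇒ south dog small south dog small small south that Z south that S that A   [S → Z south that]
south dog small south dog small small south that Z south that S that A ⇒ south dog small south dog small small south that small south that S that A   [Z → small]
south dog small south dog small small south that small south that S that A ⇒ south dog small south dog small small south that small south that dog that A   [S → dog]
south dog small south dog small small south that small south that dog that A ⇒ south dog small south dog small small south that small south that dog that south dog small   [A → south dog small]

S ⇒ Z ⇒ S that A ⇒ A S that A ⇒ A S S that A ⇒ A S S S that A ⇒ south dog small S S S that A ⇒ south dog small A S S S that A ⇒ south dog small south dog small S S S that A ⇒ south dog small south dog small Z south that S S that A ⇒ south dog small south dog small small south that S S that A ⇒ south dog small south dog small small south that Z south that S that A ⇒ south dog small south dog small small south that small south that S that A ⇒ south dog small south dog small small south that small south that dog that A ⇒ south dog small south dog small small south that small south that dog that south dog small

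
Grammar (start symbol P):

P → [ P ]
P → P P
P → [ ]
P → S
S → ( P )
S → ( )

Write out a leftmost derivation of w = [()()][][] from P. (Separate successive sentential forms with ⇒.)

P ⇒ PP   [P → P P]
PP ⇒ [P]P   [P → [ P ]]
[P]P ⇒ [PP]P   [P → P P]
[PP]P ⇒ [SP]P   [P → S]
[SP]P ⇒ [()P]P   [S → ( )]
[()P]P ⇒ [()S]P   [P → S]
[()S]P ⇒ [()()]P   [S → ( )]
[()()]P ⇒ [()()]PP   [P → P P]
[()()]PP ⇒ [()()][]P   [P → [ ]]
[()()][]P ⇒ [()()][][]   [P → [ ]]

P ⇒ PP ⇒ [P]P ⇒ [PP]P ⇒ [SP]P ⇒ [()P]P ⇒ [()S]P ⇒ [()()]P ⇒ [()()]PP ⇒ [()()][]P ⇒ [()()][][]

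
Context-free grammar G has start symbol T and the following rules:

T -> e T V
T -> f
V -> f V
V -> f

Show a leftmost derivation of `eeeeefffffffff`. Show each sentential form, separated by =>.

T=>eTV=>eeTVV=>eeeTVVV=>eeeeTVVVV=>eeeeeTVVVVV=>eeeeefVVVVV=>eeeeeffVVVVV=>eeeeefffVVVVV=>eeeeeffffVVVV=>eeeeefffffVVV=>eeeeeffffffVV=>eeeeefffffffVV=>eeeeeffffffffV=>eeeeefffffffff

T => eTV   [T -> e T V]
eTV => eeTVV   [T -> e T V]
eeTVV => eeeTVVV   [T -> e T V]
eeeTVVV => eeeeTVVVV   [T -> e T V]
eeeeTVVVV => eeeeeTVVVVV   [T -> e T V]
eeeeeTVVVVV => eeeeefVVVVV   [T -> f]
eeeeefVVVVV => eeeeeffVVVVV   [V -> f V]
eeeeeffVVVVV => eeeeefffVVVVV   [V -> f V]
eeeeefffVVVVV => eeeeeffffVVVV   [V -> f]
eeeeeffffVVVV => eeeeefffffVVV   [V -> f]
eeeeefffffVVV => eeeeeffffffVV   [V -> f]
eeeeeffffffVV => eeeeefffffffVV   [V -> f V]
eeeeefffffffVV => eeeeeffffffffV   [V -> f]
eeeeeffffffffV => eeeeefffffffff   [V -> f]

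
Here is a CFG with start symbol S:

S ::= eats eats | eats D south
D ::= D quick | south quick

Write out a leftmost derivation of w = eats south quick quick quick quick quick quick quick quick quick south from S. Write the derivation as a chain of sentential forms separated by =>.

S => eats D south   [S ::= eats D south]
eats D south => eats D quick south   [D ::= D quick]
eats D quick south => eats D quick quick south   [D ::= D quick]
eats D quick quick south => eats D quick quick quick south   [D ::= D quick]
eats D quick quick quick south => eats D quick quick quick quick south   [D ::= D quick]
eats D quick quick quick quick south => eats D quick quick quick quick quick south   [D ::= D quick]
eats D quick quick quick quick quick south => eats D quick quick quick quick quick quick south   [D ::= D quick]
eats D quick quick quick quick quick quick south => eats D quick quick quick quick quick quick quick south   [D ::= D quick]
eats D quick quick quick quick quick quick quick south => eats D quick quick quick quick quick quick quick quick south   [D ::= D quick]
eats D quick quick quick quick quick quick quick quick south => eats south quick quick quick quick quick quick quick quick quick south   [D ::= south quick]

S => eats D south => eats D quick south => eats D quick quick south => eats D quick quick quick south => eats D quick quick quick quick south => eats D quick quick quick quick quick south => eats D quick quick quick quick quick quick south => eats D quick quick quick quick quick quick quick south => eats D quick quick quick quick quick quick quick quick south => eats south quick quick quick quick quick quick quick quick quick south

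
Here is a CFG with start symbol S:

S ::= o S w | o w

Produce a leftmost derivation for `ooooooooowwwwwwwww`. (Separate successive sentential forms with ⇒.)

S⇒oSw⇒ooSww⇒oooSwww⇒ooooSwwww⇒oooooSwwwww⇒ooooooSwwwwww⇒oooooooSwwwwwww⇒ooooooooSwwwwwwww⇒ooooooooowwwwwwwww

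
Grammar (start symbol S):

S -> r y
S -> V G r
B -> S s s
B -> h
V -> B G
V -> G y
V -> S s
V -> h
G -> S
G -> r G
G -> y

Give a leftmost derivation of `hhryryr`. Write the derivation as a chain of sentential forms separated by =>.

S => VGr => BGGr => hGGr => hSGr => hVGrGr => hhGrGr => hhrGrGr => hhryrGr => hhryryr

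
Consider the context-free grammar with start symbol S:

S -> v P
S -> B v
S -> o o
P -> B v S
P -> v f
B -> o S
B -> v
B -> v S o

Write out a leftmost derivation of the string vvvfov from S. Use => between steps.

S => Bv   [S -> B v]
Bv => vSov   [B -> v S o]
vSov => vvPov   [S -> v P]
vvPov => vvvfov   [P -> v f]

S=>Bv=>vSov=>vvPov=>vvvfov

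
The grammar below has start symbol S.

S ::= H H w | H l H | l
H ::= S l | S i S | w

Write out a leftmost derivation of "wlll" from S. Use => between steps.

S=>HlH=>wlH=>wlSl=>wlll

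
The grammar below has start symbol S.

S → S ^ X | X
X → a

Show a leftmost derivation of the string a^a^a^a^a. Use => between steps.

S=>S^X=>S^X^X=>S^X^X^X=>S^X^X^X^X=>X^X^X^X^X=>a^X^X^X^X=>a^a^X^X^X=>a^a^a^X^X=>a^a^a^a^X=>a^a^a^a^a

S => S^X   [S → S ^ X]
S^X => S^X^X   [S → S ^ X]
S^X^X => S^X^X^X   [S → S ^ X]
S^X^X^X => S^X^X^X^X   [S → S ^ X]
S^X^X^X^X => X^X^X^X^X   [S → X]
X^X^X^X^X => a^X^X^X^X   [X → a]
a^X^X^X^X => a^a^X^X^X   [X → a]
a^a^X^X^X => a^a^a^X^X   [X → a]
a^a^a^X^X => a^a^a^a^X   [X → a]
a^a^a^a^X => a^a^a^a^a   [X → a]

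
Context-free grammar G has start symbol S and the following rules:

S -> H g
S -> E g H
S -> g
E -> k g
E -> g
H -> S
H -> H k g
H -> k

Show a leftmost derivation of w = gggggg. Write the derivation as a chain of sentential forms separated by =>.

S => EgH => ggH => ggS => ggHg => ggSg => ggHgg => ggSgg => ggHggg => ggSggg => gggggg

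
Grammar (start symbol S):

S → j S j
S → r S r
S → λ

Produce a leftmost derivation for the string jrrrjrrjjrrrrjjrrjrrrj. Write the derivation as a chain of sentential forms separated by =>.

S=>jSj=>jrSrj=>jrrSrrj=>jrrrSrrrj=>jrrrjSjrrrj=>jrrrjrSrjrrrj=>jrrrjrrSrrjrrrj=>jrrrjrrjSjrrjrrrj=>jrrrjrrjjSjjrrjrrrj=>jrrrjrrjjrSrjjrrjrrrj=>jrrrjrrjjrrSrrjjrrjrrrj=>jrrrjrrjjrrrrjjrrjrrrj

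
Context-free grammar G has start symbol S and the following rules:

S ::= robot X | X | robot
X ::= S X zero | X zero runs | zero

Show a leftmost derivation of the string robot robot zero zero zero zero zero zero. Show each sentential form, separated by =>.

S => X => S X zero => X X zero => S X zero X zero => robot X zero X zero => robot S X zero zero X zero => robot robot X X zero zero X zero => robot robot zero X zero zero X zero => robot robot zero zero zero zero X zero => robot robot zero zero zero zero zero zero

S => X   [S ::= X]
X => S X zero   [X ::= S X zero]
S X zero => X X zero   [S ::= X]
X X zero => S X zero X zero   [X ::= S X zero]
S X zero X zero => robot X zero X zero   [S ::= robot]
robot X zero X zero => robot S X zero zero X zero   [X ::= S X zero]
robot S X zero zero X zero => robot robot X X zero zero X zero   [S ::= robot X]
robot robot X X zero zero X zero => robot robot zero X zero zero X zero   [X ::= zero]
robot robot zero X zero zero X zero => robot robot zero zero zero zero X zero   [X ::= zero]
robot robot zero zero zero zero X zero => robot robot zero zero zero zero zero zero   [X ::= zero]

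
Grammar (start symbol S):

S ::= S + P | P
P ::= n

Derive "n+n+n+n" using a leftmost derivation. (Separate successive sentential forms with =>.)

S => S+P => S+P+P => S+P+P+P => P+P+P+P => n+P+P+P => n+n+P+P => n+n+n+P => n+n+n+n

S => S+P   [S ::= S + P]
S+P => S+P+P   [S ::= S + P]
S+P+P => S+P+P+P   [S ::= S + P]
S+P+P+P => P+P+P+P   [S ::= P]
P+P+P+P => n+P+P+P   [P ::= n]
n+P+P+P => n+n+P+P   [P ::= n]
n+n+P+P => n+n+n+P   [P ::= n]
n+n+n+P => n+n+n+n   [P ::= n]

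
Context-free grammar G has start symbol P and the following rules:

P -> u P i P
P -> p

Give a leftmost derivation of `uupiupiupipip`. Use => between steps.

P => uPiP => uuPiPiP => uupiPiP => uupiuPiPiP => uupiupiPiP => uupiupiuPiPiP => uupiupiupiPiP => uupiupiupipiP => uupiupiupipip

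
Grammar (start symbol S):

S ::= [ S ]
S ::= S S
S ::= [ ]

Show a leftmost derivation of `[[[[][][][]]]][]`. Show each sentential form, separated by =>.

S => SS   [S ::= S S]
SS => [S]S   [S ::= [ S ]]
[S]S => [[S]]S   [S ::= [ S ]]
[[S]]S => [[[S]]]S   [S ::= [ S ]]
[[[S]]]S => [[[SS]]]S   [S ::= S S]
[[[SS]]]S => [[[[]S]]]S   [S ::= [ ]]
[[[[]S]]]S => [[[[]SS]]]S   [S ::= S S]
[[[[]SS]]]S => [[[[]SSS]]]S   [S ::= S S]
[[[[]SSS]]]S => [[[[][]SS]]]S   [S ::= [ ]]
[[[[][]SS]]]S => [[[[][][]S]]]S   [S ::= [ ]]
[[[[][][]S]]]S => [[[[][][][]]]]S   [S ::= [ ]]
[[[[][][][]]]]S => [[[[][][][]]]][]   [S ::= [ ]]

S => SS => [S]S => [[S]]S => [[[S]]]S => [[[SS]]]S => [[[[]S]]]S => [[[[]SS]]]S => [[[[]SSS]]]S => [[[[][]SS]]]S => [[[[][][]S]]]S => [[[[][][][]]]]S => [[[[][][][]]]][]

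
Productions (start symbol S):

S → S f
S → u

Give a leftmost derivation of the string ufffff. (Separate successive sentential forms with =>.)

S=>Sf=>Sff=>Sfff=>Sffff=>Sfffff=>ufffff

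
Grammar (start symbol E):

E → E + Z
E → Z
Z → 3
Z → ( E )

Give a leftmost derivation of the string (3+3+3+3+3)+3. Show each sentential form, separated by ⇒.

E ⇒ E+Z   [E → E + Z]
E+Z ⇒ Z+Z   [E → Z]
Z+Z ⇒ (E)+Z   [Z → ( E )]
(E)+Z ⇒ (E+Z)+Z   [E → E + Z]
(E+Z)+Z ⇒ (E+Z+Z)+Z   [E → E + Z]
(E+Z+Z)+Z ⇒ (E+Z+Z+Z)+Z   [E → E + Z]
(E+Z+Z+Z)+Z ⇒ (E+Z+Z+Z+Z)+Z   [E → E + Z]
(E+Z+Z+Z+Z)+Z ⇒ (Z+Z+Z+Z+Z)+Z   [E → Z]
(Z+Z+Z+Z+Z)+Z ⇒ (3+Z+Z+Z+Z)+Z   [Z → 3]
(3+Z+Z+Z+Z)+Z ⇒ (3+3+Z+Z+Z)+Z   [Z → 3]
(3+3+Z+Z+Z)+Z ⇒ (3+3+3+Z+Z)+Z   [Z → 3]
(3+3+3+Z+Z)+Z ⇒ (3+3+3+3+Z)+Z   [Z → 3]
(3+3+3+3+Z)+Z ⇒ (3+3+3+3+3)+Z   [Z → 3]
(3+3+3+3+3)+Z ⇒ (3+3+3+3+3)+3   [Z → 3]

E ⇒ E+Z ⇒ Z+Z ⇒ (E)+Z ⇒ (E+Z)+Z ⇒ (E+Z+Z)+Z ⇒ (E+Z+Z+Z)+Z ⇒ (E+Z+Z+Z+Z)+Z ⇒ (Z+Z+Z+Z+Z)+Z ⇒ (3+Z+Z+Z+Z)+Z ⇒ (3+3+Z+Z+Z)+Z ⇒ (3+3+3+Z+Z)+Z ⇒ (3+3+3+3+Z)+Z ⇒ (3+3+3+3+3)+Z ⇒ (3+3+3+3+3)+3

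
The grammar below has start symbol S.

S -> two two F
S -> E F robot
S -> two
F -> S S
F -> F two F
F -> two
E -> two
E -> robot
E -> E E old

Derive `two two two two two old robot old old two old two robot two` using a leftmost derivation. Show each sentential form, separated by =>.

S => two two F => two two S S => two two E F robot S => two two E E old F robot S => two two E E old E old F robot S => two two two E old E old F robot S => two two two E E old old E old F robot S => two two two E E old E old old E old F robot S => two two two two E old E old old E old F robot S => two two two two two old E old old E old F robot S => two two two two two old robot old old E old F robot S => two two two two two old robot old old two old F robot S => two two two two two old robot old old two old two robot S => two two two two two old robot old old two old two robot two

S => two two F   [S -> two two F]
two two F => two two S S   [F -> S S]
two two S S => two two E F robot S   [S -> E F robot]
two two E F robot S => two two E E old F robot S   [E -> E E old]
two two E E old F robot S => two two E E old E old F robot S   [E -> E E old]
two two E E old E old F robot S => two two two E old E old F robot S   [E -> two]
two two two E old E old F robot S => two two two E E old old E old F robot S   [E -> E E old]
two two two E E old old E old F robot S => two two two E E old E old old E old F robot S   [E -> E E old]
two two two E E old E old old E old F robot S => two two two two E old E old old E old F robot S   [E -> two]
two two two two E old E old old E old F robot S => two two two two two old E old old E old F robot S   [E -> two]
two two two two two old E old old E old F robot S => two two two two two old robot old old E old F robot S   [E -> robot]
two two two two two old robot old old E old F robot S => two two two two two old robot old old two old F robot S   [E -> two]
two two two two two old robot old old two old F robot S => two two two two two old robot old old two old two robot S   [F -> two]
two two two two two old robot old old two old two robot S => two two two two two old robot old old two old two robot two   [S -> two]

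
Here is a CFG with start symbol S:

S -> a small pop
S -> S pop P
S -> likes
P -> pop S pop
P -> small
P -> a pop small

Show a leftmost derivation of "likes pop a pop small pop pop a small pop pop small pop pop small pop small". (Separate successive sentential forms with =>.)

S => S pop P   [S -> S pop P]
S pop P => S pop P pop P   [S -> S pop P]
S pop P pop P => S pop P pop P pop P   [S -> S pop P]
S pop P pop P pop P => S pop P pop P pop P pop P   [S -> S pop P]
S pop P pop P pop P pop P => likes pop P pop P pop P pop P   [S -> likes]
likes pop P pop P pop P pop P => likes pop a pop small pop P pop P pop P   [P -> a pop small]
likes pop a pop small pop P pop P pop P => likes pop a pop small pop pop S pop pop P pop P   [P -> pop S pop]
likes pop a pop small pop pop S pop pop P pop P => likes pop a pop small pop pop S pop P pop pop P pop P   [S -> S pop P]
likes pop a pop small pop pop S pop P pop pop P pop P => likes pop a pop small pop pop a small pop pop P pop pop P pop P   [S -> a small pop]
likes pop a pop small pop pop a small pop pop P pop pop P pop P => likes pop a pop small pop pop a small pop pop small pop pop P pop P   [P -> small]
likes pop a pop small pop pop a small pop pop small pop pop P pop P => likes pop a pop small pop pop a small pop pop small pop pop small pop P   [P -> small]
likes pop a pop small pop pop a small pop pop small pop pop small pop P => likes pop a pop small pop pop a small pop pop small pop pop small pop small   [P -> small]

S => S pop P => S pop P pop P => S pop P pop P pop P => S pop P pop P pop P pop P => likes pop P pop P pop P pop P => likes pop a pop small pop P pop P pop P => likes pop a pop small pop pop S pop pop P pop P => likes pop a pop small pop pop S pop P pop pop P pop P => likes pop a pop small pop pop a small pop pop P pop pop P pop P => likes pop a pop small pop pop a small pop pop small pop pop P pop P => likes pop a pop small pop pop a small pop pop small pop pop small pop P => likes pop a pop small pop pop a small pop pop small pop pop small pop small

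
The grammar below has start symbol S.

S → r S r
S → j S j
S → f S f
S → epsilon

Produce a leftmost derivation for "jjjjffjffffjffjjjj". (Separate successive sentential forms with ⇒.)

S ⇒ jSj ⇒ jjSjj ⇒ jjjSjjj ⇒ jjjjSjjjj ⇒ jjjjfSfjjjj ⇒ jjjjffSffjjjj ⇒ jjjjffjSjffjjjj ⇒ jjjjffjfSfjffjjjj ⇒ jjjjffjffSffjffjjjj ⇒ jjjjffjffffjffjjjj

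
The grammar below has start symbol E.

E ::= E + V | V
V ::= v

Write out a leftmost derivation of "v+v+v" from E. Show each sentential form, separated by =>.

E => E+V   [E ::= E + V]
E+V => E+V+V   [E ::= E + V]
E+V+V => V+V+V   [E ::= V]
V+V+V => v+V+V   [V ::= v]
v+V+V => v+v+V   [V ::= v]
v+v+V => v+v+v   [V ::= v]

E => E+V => E+V+V => V+V+V => v+V+V => v+v+V => v+v+v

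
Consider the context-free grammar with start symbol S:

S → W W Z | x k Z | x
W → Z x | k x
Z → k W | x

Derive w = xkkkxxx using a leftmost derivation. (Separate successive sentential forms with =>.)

S=>xkZ=>xkkW=>xkkZx=>xkkkWx=>xkkkZxx=>xkkkxxx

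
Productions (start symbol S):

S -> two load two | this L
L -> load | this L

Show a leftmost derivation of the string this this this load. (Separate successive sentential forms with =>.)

S => this L => this this L => this this this L => this this this load

S => this L   [S -> this L]
this L => this this L   [L -> this L]
this this L => this this this L   [L -> this L]
this this this L => this this this load   [L -> load]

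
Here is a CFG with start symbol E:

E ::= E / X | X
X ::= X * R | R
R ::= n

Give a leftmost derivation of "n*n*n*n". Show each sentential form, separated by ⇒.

E⇒X⇒X*R⇒X*R*R⇒X*R*R*R⇒R*R*R*R⇒n*R*R*R⇒n*n*R*R⇒n*n*n*R⇒n*n*n*n

E ⇒ X   [E ::= X]
X ⇒ X*R   [X ::= X * R]
X*R ⇒ X*R*R   [X ::= X * R]
X*R*R ⇒ X*R*R*R   [X ::= X * R]
X*R*R*R ⇒ R*R*R*R   [X ::= R]
R*R*R*R ⇒ n*R*R*R   [R ::= n]
n*R*R*R ⇒ n*n*R*R   [R ::= n]
n*n*R*R ⇒ n*n*n*R   [R ::= n]
n*n*n*R ⇒ n*n*n*n   [R ::= n]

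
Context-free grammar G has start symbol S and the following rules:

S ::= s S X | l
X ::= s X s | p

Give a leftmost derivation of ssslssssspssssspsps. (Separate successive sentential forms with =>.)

S => sSX   [S ::= s S X]
sSX => ssSXX   [S ::= s S X]
ssSXX => sssSXXX   [S ::= s S X]
sssSXXX => ssslXXX   [S ::= l]
ssslXXX => ssslsXsXX   [X ::= s X s]
ssslsXsXX => ssslssXssXX   [X ::= s X s]
ssslssXssXX => ssslsssXsssXX   [X ::= s X s]
ssslsssXsssXX => ssslssssXssssXX   [X ::= s X s]
ssslssssXssssXX => ssslsssssXsssssXX   [X ::= s X s]
ssslsssssXsssssXX => ssslssssspsssssXX   [X ::= p]
ssslssssspsssssXX => ssslssssspssssspX   [X ::= p]
ssslssssspssssspX => ssslssssspssssspsXs   [X ::= s X s]
ssslssssspssssspsXs => ssslssssspssssspsps   [X ::= p]

S => sSX => ssSXX => sssSXXX => ssslXXX => ssslsXsXX => ssslssXssXX => ssslsssXsssXX => ssslssssXssssXX => ssslsssssXsssssXX => ssslssssspsssssXX => ssslssssspssssspX => ssslssssspssssspsXs => ssslssssspssssspsps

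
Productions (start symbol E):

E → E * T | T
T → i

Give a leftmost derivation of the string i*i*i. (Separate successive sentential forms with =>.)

E => E*T => E*T*T => T*T*T => i*T*T => i*i*T => i*i*i

E => E*T   [E → E * T]
E*T => E*T*T   [E → E * T]
E*T*T => T*T*T   [E → T]
T*T*T => i*T*T   [T → i]
i*T*T => i*i*T   [T → i]
i*i*T => i*i*i   [T → i]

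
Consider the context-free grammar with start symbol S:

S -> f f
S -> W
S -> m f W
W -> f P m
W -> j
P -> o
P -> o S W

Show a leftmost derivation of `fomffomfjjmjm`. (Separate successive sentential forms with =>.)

S => W   [S -> W]
W => fPm   [W -> f P m]
fPm => foSWm   [P -> o S W]
foSWm => fomfWWm   [S -> m f W]
fomfWWm => fomffPmWm   [W -> f P m]
fomffPmWm => fomffoSWmWm   [P -> o S W]
fomffoSWmWm => fomffomfWWmWm   [S -> m f W]
fomffomfWWmWm => fomffomfjWmWm   [W -> j]
fomffomfjWmWm => fomffomfjjmWm   [W -> j]
fomffomfjjmWm => fomffomfjjmjm   [W -> j]

S => W => fPm => foSWm => fomfWWm => fomffPmWm => fomffoSWmWm => fomffomfWWmWm => fomffomfjWmWm => fomffomfjjmWm => fomffomfjjmjm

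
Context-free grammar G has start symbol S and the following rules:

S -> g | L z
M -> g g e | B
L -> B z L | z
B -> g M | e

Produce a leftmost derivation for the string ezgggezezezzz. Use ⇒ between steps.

S ⇒ Lz   [S -> L z]
Lz ⇒ BzLz   [L -> B z L]
BzLz ⇒ ezLz   [B -> e]
ezLz ⇒ ezBzLz   [L -> B z L]
ezBzLz ⇒ ezgMzLz   [B -> g M]
ezgMzLz ⇒ ezgggezLz   [M -> g g e]
ezgggezLz ⇒ ezgggezBzLz   [L -> B z L]
ezgggezBzLz ⇒ ezgggezezLz   [B -> e]
ezgggezezLz ⇒ ezgggezezBzLz   [L -> B z L]
ezgggezezBzLz ⇒ ezgggezezezLz   [B -> e]
ezgggezezezLz ⇒ ezgggezezezzz   [L -> z]

S ⇒ Lz ⇒ BzLz ⇒ ezLz ⇒ ezBzLz ⇒ ezgMzLz ⇒ ezgggezLz ⇒ ezgggezBzLz ⇒ ezgggezezLz ⇒ ezgggezezBzLz ⇒ ezgggezezezLz ⇒ ezgggezezezzz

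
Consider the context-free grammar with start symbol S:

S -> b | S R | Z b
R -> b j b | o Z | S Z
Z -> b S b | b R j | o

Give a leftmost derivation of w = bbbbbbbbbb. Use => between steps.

S=>Zb=>bSbb=>bZbbb=>bbSbbbb=>bbZbbbbb=>bbbSbbbbbb=>bbbbbbbbbb

S => Zb   [S -> Z b]
Zb => bSbb   [Z -> b S b]
bSbb => bZbbb   [S -> Z b]
bZbbb => bbSbbbb   [Z -> b S b]
bbSbbbb => bbZbbbbb   [S -> Z b]
bbZbbbbb => bbbSbbbbbb   [Z -> b S b]
bbbSbbbbbb => bbbbbbbbbb   [S -> b]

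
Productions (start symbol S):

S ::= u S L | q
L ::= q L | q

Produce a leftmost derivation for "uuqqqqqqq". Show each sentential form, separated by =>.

S=>uSL=>uuSLL=>uuqLL=>uuqqL=>uuqqqL=>uuqqqqL=>uuqqqqqL=>uuqqqqqqL=>uuqqqqqqq

S => uSL   [S ::= u S L]
uSL => uuSLL   [S ::= u S L]
uuSLL => uuqLL   [S ::= q]
uuqLL => uuqqL   [L ::= q]
uuqqL => uuqqqL   [L ::= q L]
uuqqqL => uuqqqqL   [L ::= q L]
uuqqqqL => uuqqqqqL   [L ::= q L]
uuqqqqqL => uuqqqqqqL   [L ::= q L]
uuqqqqqqL => uuqqqqqqq   [L ::= q]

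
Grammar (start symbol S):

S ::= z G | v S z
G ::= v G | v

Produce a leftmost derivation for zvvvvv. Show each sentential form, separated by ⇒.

S ⇒ zG   [S ::= z G]
zG ⇒ zvG   [G ::= v G]
zvG ⇒ zvvG   [G ::= v G]
zvvG ⇒ zvvvG   [G ::= v G]
zvvvG ⇒ zvvvvG   [G ::= v G]
zvvvvG ⇒ zvvvvv   [G ::= v]

S ⇒ zG ⇒ zvG ⇒ zvvG ⇒ zvvvG ⇒ zvvvvG ⇒ zvvvvv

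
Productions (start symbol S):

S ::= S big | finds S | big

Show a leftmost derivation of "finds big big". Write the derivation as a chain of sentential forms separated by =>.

S => finds S   [S ::= finds S]
finds S => finds S big   [S ::= S big]
finds S big => finds big big   [S ::= big]

S => finds S => finds S big => finds big big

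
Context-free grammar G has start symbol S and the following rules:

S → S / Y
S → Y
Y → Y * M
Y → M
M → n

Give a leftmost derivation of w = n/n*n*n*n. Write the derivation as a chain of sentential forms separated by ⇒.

S⇒S/Y⇒Y/Y⇒M/Y⇒n/Y⇒n/Y*M⇒n/Y*M*M⇒n/Y*M*M*M⇒n/M*M*M*M⇒n/n*M*M*M⇒n/n*n*M*M⇒n/n*n*n*M⇒n/n*n*n*n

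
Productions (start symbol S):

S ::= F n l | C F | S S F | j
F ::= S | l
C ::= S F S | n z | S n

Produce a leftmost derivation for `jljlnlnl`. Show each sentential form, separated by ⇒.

S ⇒ Fnl   [S ::= F n l]
Fnl ⇒ Snl   [F ::= S]
Snl ⇒ Fnlnl   [S ::= F n l]
Fnlnl ⇒ Snlnl   [F ::= S]
Snlnl ⇒ CFnlnl   [S ::= C F]
CFnlnl ⇒ SFSFnlnl   [C ::= S F S]
SFSFnlnl ⇒ jFSFnlnl   [S ::= j]
jFSFnlnl ⇒ jlSFnlnl   [F ::= l]
jlSFnlnl ⇒ jljFnlnl   [S ::= j]
jljFnlnl ⇒ jljlnlnl   [F ::= l]

S ⇒ Fnl ⇒ Snl ⇒ Fnlnl ⇒ Snlnl ⇒ CFnlnl ⇒ SFSFnlnl ⇒ jFSFnlnl ⇒ jlSFnlnl ⇒ jljFnlnl ⇒ jljlnlnl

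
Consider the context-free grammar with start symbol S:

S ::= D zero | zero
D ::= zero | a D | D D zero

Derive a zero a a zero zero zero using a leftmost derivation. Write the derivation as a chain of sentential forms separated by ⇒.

S ⇒ D zero   [S ::= D zero]
D zero ⇒ a D zero   [D ::= a D]
a D zero ⇒ a D D zero zero   [D ::= D D zero]
a D D zero zero ⇒ a zero D zero zero   [D ::= zero]
a zero D zero zero ⇒ a zero a D zero zero   [D ::= a D]
a zero a D zero zero ⇒ a zero a a D zero zero   [D ::= a D]
a zero a a D zero zero ⇒ a zero a a zero zero zero   [D ::= zero]

S ⇒ D zero ⇒ a D zero ⇒ a D D zero zero ⇒ a zero D zero zero ⇒ a zero a D zero zero ⇒ a zero a a D zero zero ⇒ a zero a a zero zero zero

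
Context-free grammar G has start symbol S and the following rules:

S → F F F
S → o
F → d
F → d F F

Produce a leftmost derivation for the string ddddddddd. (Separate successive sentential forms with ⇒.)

S ⇒ FFF ⇒ dFF ⇒ ddFFF ⇒ dddFFFF ⇒ ddddFFFFF ⇒ dddddFFFF ⇒ ddddddFFF ⇒ dddddddFF ⇒ ddddddddF ⇒ ddddddddd

S ⇒ FFF   [S → F F F]
FFF ⇒ dFF   [F → d]
dFF ⇒ ddFFF   [F → d F F]
ddFFF ⇒ dddFFFF   [F → d F F]
dddFFFF ⇒ ddddFFFFF   [F → d F F]
ddddFFFFF ⇒ dddddFFFF   [F → d]
dddddFFFF ⇒ ddddddFFF   [F → d]
ddddddFFF ⇒ dddddddFF   [F → d]
dddddddFF ⇒ ddddddddF   [F → d]
ddddddddF ⇒ ddddddddd   [F → d]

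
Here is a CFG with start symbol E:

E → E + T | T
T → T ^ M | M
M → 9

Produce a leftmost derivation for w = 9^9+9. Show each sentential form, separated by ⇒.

E⇒E+T⇒T+T⇒T^M+T⇒M^M+T⇒9^M+T⇒9^9+T⇒9^9+M⇒9^9+9

E ⇒ E+T   [E → E + T]
E+T ⇒ T+T   [E → T]
T+T ⇒ T^M+T   [T → T ^ M]
T^M+T ⇒ M^M+T   [T → M]
M^M+T ⇒ 9^M+T   [M → 9]
9^M+T ⇒ 9^9+T   [M → 9]
9^9+T ⇒ 9^9+M   [T → M]
9^9+M ⇒ 9^9+9   [M → 9]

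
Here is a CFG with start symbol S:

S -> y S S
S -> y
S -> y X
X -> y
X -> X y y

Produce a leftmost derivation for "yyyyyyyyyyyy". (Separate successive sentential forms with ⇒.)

S⇒ySS⇒yyS⇒yyyX⇒yyyXyy⇒yyyXyyyy⇒yyyXyyyyyy⇒yyyXyyyyyyyy⇒yyyyyyyyyyyy

S ⇒ ySS   [S -> y S S]
ySS ⇒ yyS   [S -> y]
yyS ⇒ yyyX   [S -> y X]
yyyX ⇒ yyyXyy   [X -> X y y]
yyyXyy ⇒ yyyXyyyy   [X -> X y y]
yyyXyyyy ⇒ yyyXyyyyyy   [X -> X y y]
yyyXyyyyyy ⇒ yyyXyyyyyyyy   [X -> X y y]
yyyXyyyyyyyy ⇒ yyyyyyyyyyyy   [X -> y]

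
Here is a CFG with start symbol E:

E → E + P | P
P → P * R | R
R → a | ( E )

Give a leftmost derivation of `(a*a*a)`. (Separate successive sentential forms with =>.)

E => P   [E → P]
P => R   [P → R]
R => (E)   [R → ( E )]
(E) => (P)   [E → P]
(P) => (P*R)   [P → P * R]
(P*R) => (P*R*R)   [P → P * R]
(P*R*R) => (R*R*R)   [P → R]
(R*R*R) => (a*R*R)   [R → a]
(a*R*R) => (a*a*R)   [R → a]
(a*a*R) => (a*a*a)   [R → a]

E=>P=>R=>(E)=>(P)=>(P*R)=>(P*R*R)=>(R*R*R)=>(a*R*R)=>(a*a*R)=>(a*a*a)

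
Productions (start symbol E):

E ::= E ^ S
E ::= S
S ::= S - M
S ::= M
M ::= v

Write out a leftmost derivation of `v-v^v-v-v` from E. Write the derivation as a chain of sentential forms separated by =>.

E => E^S => S^S => S-M^S => M-M^S => v-M^S => v-v^S => v-v^S-M => v-v^S-M-M => v-v^M-M-M => v-v^v-M-M => v-v^v-v-M => v-v^v-v-v

E => E^S   [E ::= E ^ S]
E^S => S^S   [E ::= S]
S^S => S-M^S   [S ::= S - M]
S-M^S => M-M^S   [S ::= M]
M-M^S => v-M^S   [M ::= v]
v-M^S => v-v^S   [M ::= v]
v-v^S => v-v^S-M   [S ::= S - M]
v-v^S-M => v-v^S-M-M   [S ::= S - M]
v-v^S-M-M => v-v^M-M-M   [S ::= M]
v-v^M-M-M => v-v^v-M-M   [M ::= v]
v-v^v-M-M => v-v^v-v-M   [M ::= v]
v-v^v-v-M => v-v^v-v-v   [M ::= v]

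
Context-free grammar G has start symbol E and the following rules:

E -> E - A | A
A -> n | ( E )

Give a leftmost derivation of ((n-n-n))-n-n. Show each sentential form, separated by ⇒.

E ⇒ E-A ⇒ E-A-A ⇒ A-A-A ⇒ (E)-A-A ⇒ (A)-A-A ⇒ ((E))-A-A ⇒ ((E-A))-A-A ⇒ ((E-A-A))-A-A ⇒ ((A-A-A))-A-A ⇒ ((n-A-A))-A-A ⇒ ((n-n-A))-A-A ⇒ ((n-n-n))-A-A ⇒ ((n-n-n))-n-A ⇒ ((n-n-n))-n-n

E ⇒ E-A   [E -> E - A]
E-A ⇒ E-A-A   [E -> E - A]
E-A-A ⇒ A-A-A   [E -> A]
A-A-A ⇒ (E)-A-A   [A -> ( E )]
(E)-A-A ⇒ (A)-A-A   [E -> A]
(A)-A-A ⇒ ((E))-A-A   [A -> ( E )]
((E))-A-A ⇒ ((E-A))-A-A   [E -> E - A]
((E-A))-A-A ⇒ ((E-A-A))-A-A   [E -> E - A]
((E-A-A))-A-A ⇒ ((A-A-A))-A-A   [E -> A]
((A-A-A))-A-A ⇒ ((n-A-A))-A-A   [A -> n]
((n-A-A))-A-A ⇒ ((n-n-A))-A-A   [A -> n]
((n-n-A))-A-A ⇒ ((n-n-n))-A-A   [A -> n]
((n-n-n))-A-A ⇒ ((n-n-n))-n-A   [A -> n]
((n-n-n))-n-A ⇒ ((n-n-n))-n-n   [A -> n]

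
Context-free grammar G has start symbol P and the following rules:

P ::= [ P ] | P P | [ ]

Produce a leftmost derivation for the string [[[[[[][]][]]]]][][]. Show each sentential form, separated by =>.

P => PP   [P ::= P P]
PP => PPP   [P ::= P P]
PPP => [P]PP   [P ::= [ P ]]
[P]PP => [[P]]PP   [P ::= [ P ]]
[[P]]PP => [[[P]]]PP   [P ::= [ P ]]
[[[P]]]PP => [[[[P]]]]PP   [P ::= [ P ]]
[[[[P]]]]PP => [[[[PP]]]]PP   [P ::= P P]
[[[[PP]]]]PP => [[[[[P]P]]]]PP   [P ::= [ P ]]
[[[[[P]P]]]]PP => [[[[[PP]P]]]]PP   [P ::= P P]
[[[[[PP]P]]]]PP => [[[[[[]P]P]]]]PP   [P ::= [ ]]
[[[[[[]P]P]]]]PP => [[[[[[][]]P]]]]PP   [P ::= [ ]]
[[[[[[][]]P]]]]PP => [[[[[[][]][]]]]]PP   [P ::= [ ]]
[[[[[[][]][]]]]]PP => [[[[[[][]][]]]]][]P   [P ::= [ ]]
[[[[[[][]][]]]]][]P => [[[[[[][]][]]]]][][]   [P ::= [ ]]

P => PP => PPP => [P]PP => [[P]]PP => [[[P]]]PP => [[[[P]]]]PP => [[[[PP]]]]PP => [[[[[P]P]]]]PP => [[[[[PP]P]]]]PP => [[[[[[]P]P]]]]PP => [[[[[[][]]P]]]]PP => [[[[[[][]][]]]]]PP => [[[[[[][]][]]]]][]P => [[[[[[][]][]]]]][][]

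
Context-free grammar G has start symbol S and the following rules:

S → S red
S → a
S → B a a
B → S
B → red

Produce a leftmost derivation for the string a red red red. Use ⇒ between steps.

S ⇒ S red   [S → S red]
S red ⇒ S red red   [S → S red]
S red red ⇒ S red red red   [S → S red]
S red red red ⇒ a red red red   [S → a]

S ⇒ S red ⇒ S red red ⇒ S red red red ⇒ a red red red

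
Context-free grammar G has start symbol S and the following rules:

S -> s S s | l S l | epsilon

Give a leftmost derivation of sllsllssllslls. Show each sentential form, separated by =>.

S => sSs => slSls => sllSlls => sllsSslls => sllslSlslls => sllsllSllslls => sllsllsSsllslls => sllsllssllslls

S => sSs   [S -> s S s]
sSs => slSls   [S -> l S l]
slSls => sllSlls   [S -> l S l]
sllSlls => sllsSslls   [S -> s S s]
sllsSslls => sllslSlslls   [S -> l S l]
sllslSlslls => sllsllSllslls   [S -> l S l]
sllsllSllslls => sllsllsSsllslls   [S -> s S s]
sllsllsSsllslls => sllsllssllslls   [S -> epsilon]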